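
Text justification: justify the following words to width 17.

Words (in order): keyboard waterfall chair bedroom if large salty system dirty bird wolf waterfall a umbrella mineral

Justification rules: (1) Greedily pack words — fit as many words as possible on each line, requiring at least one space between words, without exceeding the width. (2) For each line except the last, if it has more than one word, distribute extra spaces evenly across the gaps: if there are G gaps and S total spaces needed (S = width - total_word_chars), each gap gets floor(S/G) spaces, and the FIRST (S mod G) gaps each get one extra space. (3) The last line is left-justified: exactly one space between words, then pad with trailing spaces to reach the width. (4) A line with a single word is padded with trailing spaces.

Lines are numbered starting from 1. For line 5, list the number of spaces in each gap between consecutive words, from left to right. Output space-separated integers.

Answer: 2 2

Derivation:
Line 1: ['keyboard'] (min_width=8, slack=9)
Line 2: ['waterfall', 'chair'] (min_width=15, slack=2)
Line 3: ['bedroom', 'if', 'large'] (min_width=16, slack=1)
Line 4: ['salty', 'system'] (min_width=12, slack=5)
Line 5: ['dirty', 'bird', 'wolf'] (min_width=15, slack=2)
Line 6: ['waterfall', 'a'] (min_width=11, slack=6)
Line 7: ['umbrella', 'mineral'] (min_width=16, slack=1)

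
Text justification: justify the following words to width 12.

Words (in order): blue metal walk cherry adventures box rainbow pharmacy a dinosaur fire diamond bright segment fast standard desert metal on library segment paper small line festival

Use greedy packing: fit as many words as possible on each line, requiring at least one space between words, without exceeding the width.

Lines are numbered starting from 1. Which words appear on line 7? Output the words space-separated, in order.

Answer: fire diamond

Derivation:
Line 1: ['blue', 'metal'] (min_width=10, slack=2)
Line 2: ['walk', 'cherry'] (min_width=11, slack=1)
Line 3: ['adventures'] (min_width=10, slack=2)
Line 4: ['box', 'rainbow'] (min_width=11, slack=1)
Line 5: ['pharmacy', 'a'] (min_width=10, slack=2)
Line 6: ['dinosaur'] (min_width=8, slack=4)
Line 7: ['fire', 'diamond'] (min_width=12, slack=0)
Line 8: ['bright'] (min_width=6, slack=6)
Line 9: ['segment', 'fast'] (min_width=12, slack=0)
Line 10: ['standard'] (min_width=8, slack=4)
Line 11: ['desert', 'metal'] (min_width=12, slack=0)
Line 12: ['on', 'library'] (min_width=10, slack=2)
Line 13: ['segment'] (min_width=7, slack=5)
Line 14: ['paper', 'small'] (min_width=11, slack=1)
Line 15: ['line'] (min_width=4, slack=8)
Line 16: ['festival'] (min_width=8, slack=4)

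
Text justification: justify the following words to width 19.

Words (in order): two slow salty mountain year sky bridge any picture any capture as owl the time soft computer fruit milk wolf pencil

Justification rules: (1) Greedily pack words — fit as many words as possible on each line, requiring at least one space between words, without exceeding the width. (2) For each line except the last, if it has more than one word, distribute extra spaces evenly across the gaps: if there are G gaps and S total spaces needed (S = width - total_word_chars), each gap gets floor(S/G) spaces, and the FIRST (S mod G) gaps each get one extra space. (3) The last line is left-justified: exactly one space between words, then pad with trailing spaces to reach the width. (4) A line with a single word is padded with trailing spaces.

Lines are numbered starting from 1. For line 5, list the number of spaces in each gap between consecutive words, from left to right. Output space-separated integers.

Line 1: ['two', 'slow', 'salty'] (min_width=14, slack=5)
Line 2: ['mountain', 'year', 'sky'] (min_width=17, slack=2)
Line 3: ['bridge', 'any', 'picture'] (min_width=18, slack=1)
Line 4: ['any', 'capture', 'as', 'owl'] (min_width=18, slack=1)
Line 5: ['the', 'time', 'soft'] (min_width=13, slack=6)
Line 6: ['computer', 'fruit', 'milk'] (min_width=19, slack=0)
Line 7: ['wolf', 'pencil'] (min_width=11, slack=8)

Answer: 4 4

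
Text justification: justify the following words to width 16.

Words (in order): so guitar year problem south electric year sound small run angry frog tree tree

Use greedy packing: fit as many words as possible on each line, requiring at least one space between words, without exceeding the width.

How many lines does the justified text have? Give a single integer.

Answer: 6

Derivation:
Line 1: ['so', 'guitar', 'year'] (min_width=14, slack=2)
Line 2: ['problem', 'south'] (min_width=13, slack=3)
Line 3: ['electric', 'year'] (min_width=13, slack=3)
Line 4: ['sound', 'small', 'run'] (min_width=15, slack=1)
Line 5: ['angry', 'frog', 'tree'] (min_width=15, slack=1)
Line 6: ['tree'] (min_width=4, slack=12)
Total lines: 6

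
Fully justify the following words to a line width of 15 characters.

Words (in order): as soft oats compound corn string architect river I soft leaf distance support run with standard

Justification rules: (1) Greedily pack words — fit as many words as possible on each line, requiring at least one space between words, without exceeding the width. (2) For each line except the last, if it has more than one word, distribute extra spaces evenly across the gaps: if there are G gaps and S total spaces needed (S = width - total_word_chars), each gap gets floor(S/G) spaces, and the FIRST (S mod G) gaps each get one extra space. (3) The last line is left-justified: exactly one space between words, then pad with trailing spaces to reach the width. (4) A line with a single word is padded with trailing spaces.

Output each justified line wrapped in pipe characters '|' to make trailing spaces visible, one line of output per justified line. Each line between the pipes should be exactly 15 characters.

Answer: |as   soft  oats|
|compound   corn|
|string         |
|architect river|
|I   soft   leaf|
|distance       |
|support     run|
|with standard  |

Derivation:
Line 1: ['as', 'soft', 'oats'] (min_width=12, slack=3)
Line 2: ['compound', 'corn'] (min_width=13, slack=2)
Line 3: ['string'] (min_width=6, slack=9)
Line 4: ['architect', 'river'] (min_width=15, slack=0)
Line 5: ['I', 'soft', 'leaf'] (min_width=11, slack=4)
Line 6: ['distance'] (min_width=8, slack=7)
Line 7: ['support', 'run'] (min_width=11, slack=4)
Line 8: ['with', 'standard'] (min_width=13, slack=2)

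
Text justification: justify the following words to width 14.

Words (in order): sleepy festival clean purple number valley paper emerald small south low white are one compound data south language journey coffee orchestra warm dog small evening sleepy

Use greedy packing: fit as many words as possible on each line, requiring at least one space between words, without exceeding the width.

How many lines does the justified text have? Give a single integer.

Line 1: ['sleepy'] (min_width=6, slack=8)
Line 2: ['festival', 'clean'] (min_width=14, slack=0)
Line 3: ['purple', 'number'] (min_width=13, slack=1)
Line 4: ['valley', 'paper'] (min_width=12, slack=2)
Line 5: ['emerald', 'small'] (min_width=13, slack=1)
Line 6: ['south', 'low'] (min_width=9, slack=5)
Line 7: ['white', 'are', 'one'] (min_width=13, slack=1)
Line 8: ['compound', 'data'] (min_width=13, slack=1)
Line 9: ['south', 'language'] (min_width=14, slack=0)
Line 10: ['journey', 'coffee'] (min_width=14, slack=0)
Line 11: ['orchestra', 'warm'] (min_width=14, slack=0)
Line 12: ['dog', 'small'] (min_width=9, slack=5)
Line 13: ['evening', 'sleepy'] (min_width=14, slack=0)
Total lines: 13

Answer: 13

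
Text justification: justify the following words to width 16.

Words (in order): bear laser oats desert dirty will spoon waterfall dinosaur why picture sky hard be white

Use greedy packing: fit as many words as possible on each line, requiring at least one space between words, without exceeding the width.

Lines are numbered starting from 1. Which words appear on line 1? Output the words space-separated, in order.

Answer: bear laser oats

Derivation:
Line 1: ['bear', 'laser', 'oats'] (min_width=15, slack=1)
Line 2: ['desert', 'dirty'] (min_width=12, slack=4)
Line 3: ['will', 'spoon'] (min_width=10, slack=6)
Line 4: ['waterfall'] (min_width=9, slack=7)
Line 5: ['dinosaur', 'why'] (min_width=12, slack=4)
Line 6: ['picture', 'sky', 'hard'] (min_width=16, slack=0)
Line 7: ['be', 'white'] (min_width=8, slack=8)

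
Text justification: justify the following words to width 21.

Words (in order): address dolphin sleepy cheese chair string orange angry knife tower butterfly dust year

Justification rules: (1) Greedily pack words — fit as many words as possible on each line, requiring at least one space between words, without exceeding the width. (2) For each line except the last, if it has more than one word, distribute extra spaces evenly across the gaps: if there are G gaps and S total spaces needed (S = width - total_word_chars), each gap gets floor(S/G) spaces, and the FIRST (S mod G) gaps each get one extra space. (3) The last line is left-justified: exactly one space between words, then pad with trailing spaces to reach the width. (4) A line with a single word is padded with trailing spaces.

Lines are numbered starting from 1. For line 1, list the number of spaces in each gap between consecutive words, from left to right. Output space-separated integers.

Line 1: ['address', 'dolphin'] (min_width=15, slack=6)
Line 2: ['sleepy', 'cheese', 'chair'] (min_width=19, slack=2)
Line 3: ['string', 'orange', 'angry'] (min_width=19, slack=2)
Line 4: ['knife', 'tower', 'butterfly'] (min_width=21, slack=0)
Line 5: ['dust', 'year'] (min_width=9, slack=12)

Answer: 7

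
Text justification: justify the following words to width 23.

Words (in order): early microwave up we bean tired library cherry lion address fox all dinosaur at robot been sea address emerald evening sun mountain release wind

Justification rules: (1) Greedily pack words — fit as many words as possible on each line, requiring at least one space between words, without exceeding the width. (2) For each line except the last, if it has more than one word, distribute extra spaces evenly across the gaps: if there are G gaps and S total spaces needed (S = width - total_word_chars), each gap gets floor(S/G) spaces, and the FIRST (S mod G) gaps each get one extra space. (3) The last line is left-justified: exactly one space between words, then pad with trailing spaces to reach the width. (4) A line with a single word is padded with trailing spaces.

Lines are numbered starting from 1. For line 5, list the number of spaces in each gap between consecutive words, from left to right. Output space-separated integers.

Line 1: ['early', 'microwave', 'up', 'we'] (min_width=21, slack=2)
Line 2: ['bean', 'tired', 'library'] (min_width=18, slack=5)
Line 3: ['cherry', 'lion', 'address', 'fox'] (min_width=23, slack=0)
Line 4: ['all', 'dinosaur', 'at', 'robot'] (min_width=21, slack=2)
Line 5: ['been', 'sea', 'address'] (min_width=16, slack=7)
Line 6: ['emerald', 'evening', 'sun'] (min_width=19, slack=4)
Line 7: ['mountain', 'release', 'wind'] (min_width=21, slack=2)

Answer: 5 4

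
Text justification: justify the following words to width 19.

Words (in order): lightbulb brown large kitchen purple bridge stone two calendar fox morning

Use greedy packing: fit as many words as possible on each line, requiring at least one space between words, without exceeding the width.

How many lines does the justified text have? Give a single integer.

Answer: 5

Derivation:
Line 1: ['lightbulb', 'brown'] (min_width=15, slack=4)
Line 2: ['large', 'kitchen'] (min_width=13, slack=6)
Line 3: ['purple', 'bridge', 'stone'] (min_width=19, slack=0)
Line 4: ['two', 'calendar', 'fox'] (min_width=16, slack=3)
Line 5: ['morning'] (min_width=7, slack=12)
Total lines: 5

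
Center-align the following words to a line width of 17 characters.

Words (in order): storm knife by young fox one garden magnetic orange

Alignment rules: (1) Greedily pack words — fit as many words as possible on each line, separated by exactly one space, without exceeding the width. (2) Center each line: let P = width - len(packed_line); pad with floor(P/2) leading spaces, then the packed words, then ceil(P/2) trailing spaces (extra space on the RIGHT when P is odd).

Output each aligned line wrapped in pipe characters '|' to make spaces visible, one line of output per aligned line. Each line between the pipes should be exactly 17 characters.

Line 1: ['storm', 'knife', 'by'] (min_width=14, slack=3)
Line 2: ['young', 'fox', 'one'] (min_width=13, slack=4)
Line 3: ['garden', 'magnetic'] (min_width=15, slack=2)
Line 4: ['orange'] (min_width=6, slack=11)

Answer: | storm knife by  |
|  young fox one  |
| garden magnetic |
|     orange      |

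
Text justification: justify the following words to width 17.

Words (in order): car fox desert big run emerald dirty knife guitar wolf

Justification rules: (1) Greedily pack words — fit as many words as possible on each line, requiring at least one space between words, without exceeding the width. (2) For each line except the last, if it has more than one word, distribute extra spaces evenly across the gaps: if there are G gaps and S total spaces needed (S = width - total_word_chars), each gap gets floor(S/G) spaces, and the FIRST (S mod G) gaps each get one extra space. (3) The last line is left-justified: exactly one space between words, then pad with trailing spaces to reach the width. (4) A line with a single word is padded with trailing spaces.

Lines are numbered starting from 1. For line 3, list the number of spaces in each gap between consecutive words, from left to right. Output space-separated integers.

Answer: 7

Derivation:
Line 1: ['car', 'fox', 'desert'] (min_width=14, slack=3)
Line 2: ['big', 'run', 'emerald'] (min_width=15, slack=2)
Line 3: ['dirty', 'knife'] (min_width=11, slack=6)
Line 4: ['guitar', 'wolf'] (min_width=11, slack=6)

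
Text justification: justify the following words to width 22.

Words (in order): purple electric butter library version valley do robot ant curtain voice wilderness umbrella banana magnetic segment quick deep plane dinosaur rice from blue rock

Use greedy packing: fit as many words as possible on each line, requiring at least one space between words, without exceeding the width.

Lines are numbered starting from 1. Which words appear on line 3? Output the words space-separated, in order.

Line 1: ['purple', 'electric', 'butter'] (min_width=22, slack=0)
Line 2: ['library', 'version', 'valley'] (min_width=22, slack=0)
Line 3: ['do', 'robot', 'ant', 'curtain'] (min_width=20, slack=2)
Line 4: ['voice', 'wilderness'] (min_width=16, slack=6)
Line 5: ['umbrella', 'banana'] (min_width=15, slack=7)
Line 6: ['magnetic', 'segment', 'quick'] (min_width=22, slack=0)
Line 7: ['deep', 'plane', 'dinosaur'] (min_width=19, slack=3)
Line 8: ['rice', 'from', 'blue', 'rock'] (min_width=19, slack=3)

Answer: do robot ant curtain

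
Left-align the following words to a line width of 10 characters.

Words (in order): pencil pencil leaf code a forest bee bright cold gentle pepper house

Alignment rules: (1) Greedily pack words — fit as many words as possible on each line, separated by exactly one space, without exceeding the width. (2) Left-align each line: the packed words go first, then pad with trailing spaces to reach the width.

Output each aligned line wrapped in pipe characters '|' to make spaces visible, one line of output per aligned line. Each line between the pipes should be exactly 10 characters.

Line 1: ['pencil'] (min_width=6, slack=4)
Line 2: ['pencil'] (min_width=6, slack=4)
Line 3: ['leaf', 'code'] (min_width=9, slack=1)
Line 4: ['a', 'forest'] (min_width=8, slack=2)
Line 5: ['bee', 'bright'] (min_width=10, slack=0)
Line 6: ['cold'] (min_width=4, slack=6)
Line 7: ['gentle'] (min_width=6, slack=4)
Line 8: ['pepper'] (min_width=6, slack=4)
Line 9: ['house'] (min_width=5, slack=5)

Answer: |pencil    |
|pencil    |
|leaf code |
|a forest  |
|bee bright|
|cold      |
|gentle    |
|pepper    |
|house     |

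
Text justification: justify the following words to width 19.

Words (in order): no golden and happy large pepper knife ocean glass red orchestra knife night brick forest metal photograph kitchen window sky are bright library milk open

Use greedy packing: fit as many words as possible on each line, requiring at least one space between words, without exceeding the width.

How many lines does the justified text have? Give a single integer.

Line 1: ['no', 'golden', 'and', 'happy'] (min_width=19, slack=0)
Line 2: ['large', 'pepper', 'knife'] (min_width=18, slack=1)
Line 3: ['ocean', 'glass', 'red'] (min_width=15, slack=4)
Line 4: ['orchestra', 'knife'] (min_width=15, slack=4)
Line 5: ['night', 'brick', 'forest'] (min_width=18, slack=1)
Line 6: ['metal', 'photograph'] (min_width=16, slack=3)
Line 7: ['kitchen', 'window', 'sky'] (min_width=18, slack=1)
Line 8: ['are', 'bright', 'library'] (min_width=18, slack=1)
Line 9: ['milk', 'open'] (min_width=9, slack=10)
Total lines: 9

Answer: 9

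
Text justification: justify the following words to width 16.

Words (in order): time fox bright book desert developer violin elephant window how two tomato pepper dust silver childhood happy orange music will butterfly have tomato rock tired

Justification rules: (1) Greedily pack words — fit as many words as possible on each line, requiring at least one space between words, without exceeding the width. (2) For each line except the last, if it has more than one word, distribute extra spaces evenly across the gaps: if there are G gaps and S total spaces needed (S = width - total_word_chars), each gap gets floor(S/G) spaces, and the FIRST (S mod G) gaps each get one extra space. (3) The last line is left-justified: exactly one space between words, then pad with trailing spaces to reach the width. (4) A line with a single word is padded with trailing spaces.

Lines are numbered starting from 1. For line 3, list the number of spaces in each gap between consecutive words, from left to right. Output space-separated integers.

Answer: 1

Derivation:
Line 1: ['time', 'fox', 'bright'] (min_width=15, slack=1)
Line 2: ['book', 'desert'] (min_width=11, slack=5)
Line 3: ['developer', 'violin'] (min_width=16, slack=0)
Line 4: ['elephant', 'window'] (min_width=15, slack=1)
Line 5: ['how', 'two', 'tomato'] (min_width=14, slack=2)
Line 6: ['pepper', 'dust'] (min_width=11, slack=5)
Line 7: ['silver', 'childhood'] (min_width=16, slack=0)
Line 8: ['happy', 'orange'] (min_width=12, slack=4)
Line 9: ['music', 'will'] (min_width=10, slack=6)
Line 10: ['butterfly', 'have'] (min_width=14, slack=2)
Line 11: ['tomato', 'rock'] (min_width=11, slack=5)
Line 12: ['tired'] (min_width=5, slack=11)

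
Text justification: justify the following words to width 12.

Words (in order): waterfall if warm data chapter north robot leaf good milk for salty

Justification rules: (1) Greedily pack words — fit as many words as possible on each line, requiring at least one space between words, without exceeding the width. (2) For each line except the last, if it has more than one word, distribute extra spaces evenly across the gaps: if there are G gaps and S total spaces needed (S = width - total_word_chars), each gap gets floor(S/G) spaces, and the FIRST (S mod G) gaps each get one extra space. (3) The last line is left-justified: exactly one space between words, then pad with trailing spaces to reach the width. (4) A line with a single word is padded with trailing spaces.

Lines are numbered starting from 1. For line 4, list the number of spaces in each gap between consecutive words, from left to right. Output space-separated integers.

Answer: 2

Derivation:
Line 1: ['waterfall', 'if'] (min_width=12, slack=0)
Line 2: ['warm', 'data'] (min_width=9, slack=3)
Line 3: ['chapter'] (min_width=7, slack=5)
Line 4: ['north', 'robot'] (min_width=11, slack=1)
Line 5: ['leaf', 'good'] (min_width=9, slack=3)
Line 6: ['milk', 'for'] (min_width=8, slack=4)
Line 7: ['salty'] (min_width=5, slack=7)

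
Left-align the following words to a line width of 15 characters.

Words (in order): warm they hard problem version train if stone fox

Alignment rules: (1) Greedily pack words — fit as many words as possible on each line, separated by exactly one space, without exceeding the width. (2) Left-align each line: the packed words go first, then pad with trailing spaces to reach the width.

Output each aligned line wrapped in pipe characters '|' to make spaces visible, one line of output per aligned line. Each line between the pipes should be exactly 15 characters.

Line 1: ['warm', 'they', 'hard'] (min_width=14, slack=1)
Line 2: ['problem', 'version'] (min_width=15, slack=0)
Line 3: ['train', 'if', 'stone'] (min_width=14, slack=1)
Line 4: ['fox'] (min_width=3, slack=12)

Answer: |warm they hard |
|problem version|
|train if stone |
|fox            |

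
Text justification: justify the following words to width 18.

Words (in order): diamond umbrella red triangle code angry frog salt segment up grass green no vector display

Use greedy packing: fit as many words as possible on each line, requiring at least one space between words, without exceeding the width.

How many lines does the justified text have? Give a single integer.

Line 1: ['diamond', 'umbrella'] (min_width=16, slack=2)
Line 2: ['red', 'triangle', 'code'] (min_width=17, slack=1)
Line 3: ['angry', 'frog', 'salt'] (min_width=15, slack=3)
Line 4: ['segment', 'up', 'grass'] (min_width=16, slack=2)
Line 5: ['green', 'no', 'vector'] (min_width=15, slack=3)
Line 6: ['display'] (min_width=7, slack=11)
Total lines: 6

Answer: 6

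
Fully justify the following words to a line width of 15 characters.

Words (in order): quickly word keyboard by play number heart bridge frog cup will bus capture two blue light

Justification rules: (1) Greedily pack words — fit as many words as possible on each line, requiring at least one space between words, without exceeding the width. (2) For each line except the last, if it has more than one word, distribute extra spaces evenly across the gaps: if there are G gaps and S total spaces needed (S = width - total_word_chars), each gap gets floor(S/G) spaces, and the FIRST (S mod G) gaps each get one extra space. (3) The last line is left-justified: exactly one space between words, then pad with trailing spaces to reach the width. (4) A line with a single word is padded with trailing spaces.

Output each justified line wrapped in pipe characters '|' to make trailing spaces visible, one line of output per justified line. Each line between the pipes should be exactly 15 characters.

Answer: |quickly    word|
|keyboard     by|
|play     number|
|heart    bridge|
|frog  cup  will|
|bus capture two|
|blue light     |

Derivation:
Line 1: ['quickly', 'word'] (min_width=12, slack=3)
Line 2: ['keyboard', 'by'] (min_width=11, slack=4)
Line 3: ['play', 'number'] (min_width=11, slack=4)
Line 4: ['heart', 'bridge'] (min_width=12, slack=3)
Line 5: ['frog', 'cup', 'will'] (min_width=13, slack=2)
Line 6: ['bus', 'capture', 'two'] (min_width=15, slack=0)
Line 7: ['blue', 'light'] (min_width=10, slack=5)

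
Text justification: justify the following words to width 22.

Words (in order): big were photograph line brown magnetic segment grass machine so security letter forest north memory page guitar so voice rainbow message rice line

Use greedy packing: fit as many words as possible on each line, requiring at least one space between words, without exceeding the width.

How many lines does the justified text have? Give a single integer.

Line 1: ['big', 'were', 'photograph'] (min_width=19, slack=3)
Line 2: ['line', 'brown', 'magnetic'] (min_width=19, slack=3)
Line 3: ['segment', 'grass', 'machine'] (min_width=21, slack=1)
Line 4: ['so', 'security', 'letter'] (min_width=18, slack=4)
Line 5: ['forest', 'north', 'memory'] (min_width=19, slack=3)
Line 6: ['page', 'guitar', 'so', 'voice'] (min_width=20, slack=2)
Line 7: ['rainbow', 'message', 'rice'] (min_width=20, slack=2)
Line 8: ['line'] (min_width=4, slack=18)
Total lines: 8

Answer: 8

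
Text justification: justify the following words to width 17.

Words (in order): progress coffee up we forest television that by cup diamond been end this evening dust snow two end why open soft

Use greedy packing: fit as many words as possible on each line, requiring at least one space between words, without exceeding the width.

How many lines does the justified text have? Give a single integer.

Line 1: ['progress', 'coffee'] (min_width=15, slack=2)
Line 2: ['up', 'we', 'forest'] (min_width=12, slack=5)
Line 3: ['television', 'that'] (min_width=15, slack=2)
Line 4: ['by', 'cup', 'diamond'] (min_width=14, slack=3)
Line 5: ['been', 'end', 'this'] (min_width=13, slack=4)
Line 6: ['evening', 'dust', 'snow'] (min_width=17, slack=0)
Line 7: ['two', 'end', 'why', 'open'] (min_width=16, slack=1)
Line 8: ['soft'] (min_width=4, slack=13)
Total lines: 8

Answer: 8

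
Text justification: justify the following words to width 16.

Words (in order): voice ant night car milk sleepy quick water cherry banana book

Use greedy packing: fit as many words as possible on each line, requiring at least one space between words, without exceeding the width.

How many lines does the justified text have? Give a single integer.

Answer: 5

Derivation:
Line 1: ['voice', 'ant', 'night'] (min_width=15, slack=1)
Line 2: ['car', 'milk', 'sleepy'] (min_width=15, slack=1)
Line 3: ['quick', 'water'] (min_width=11, slack=5)
Line 4: ['cherry', 'banana'] (min_width=13, slack=3)
Line 5: ['book'] (min_width=4, slack=12)
Total lines: 5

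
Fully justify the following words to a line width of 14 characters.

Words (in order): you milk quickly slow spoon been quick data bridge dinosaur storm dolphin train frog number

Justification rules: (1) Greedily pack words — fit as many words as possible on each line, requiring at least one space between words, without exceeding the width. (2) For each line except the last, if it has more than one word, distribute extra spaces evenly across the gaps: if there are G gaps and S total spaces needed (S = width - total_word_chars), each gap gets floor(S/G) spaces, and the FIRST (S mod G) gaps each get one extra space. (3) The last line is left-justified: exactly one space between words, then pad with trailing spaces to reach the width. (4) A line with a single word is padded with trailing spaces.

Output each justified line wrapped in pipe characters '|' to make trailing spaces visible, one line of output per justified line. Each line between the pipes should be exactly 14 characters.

Line 1: ['you', 'milk'] (min_width=8, slack=6)
Line 2: ['quickly', 'slow'] (min_width=12, slack=2)
Line 3: ['spoon', 'been'] (min_width=10, slack=4)
Line 4: ['quick', 'data'] (min_width=10, slack=4)
Line 5: ['bridge'] (min_width=6, slack=8)
Line 6: ['dinosaur', 'storm'] (min_width=14, slack=0)
Line 7: ['dolphin', 'train'] (min_width=13, slack=1)
Line 8: ['frog', 'number'] (min_width=11, slack=3)

Answer: |you       milk|
|quickly   slow|
|spoon     been|
|quick     data|
|bridge        |
|dinosaur storm|
|dolphin  train|
|frog number   |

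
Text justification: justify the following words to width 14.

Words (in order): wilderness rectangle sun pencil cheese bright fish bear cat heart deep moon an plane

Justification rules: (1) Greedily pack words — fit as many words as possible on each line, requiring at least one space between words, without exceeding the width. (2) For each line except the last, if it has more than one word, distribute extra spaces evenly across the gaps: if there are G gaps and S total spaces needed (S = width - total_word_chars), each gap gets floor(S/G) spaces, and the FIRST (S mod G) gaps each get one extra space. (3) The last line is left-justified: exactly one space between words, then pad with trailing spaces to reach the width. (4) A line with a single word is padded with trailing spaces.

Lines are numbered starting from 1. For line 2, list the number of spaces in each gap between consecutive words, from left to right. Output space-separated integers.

Line 1: ['wilderness'] (min_width=10, slack=4)
Line 2: ['rectangle', 'sun'] (min_width=13, slack=1)
Line 3: ['pencil', 'cheese'] (min_width=13, slack=1)
Line 4: ['bright', 'fish'] (min_width=11, slack=3)
Line 5: ['bear', 'cat', 'heart'] (min_width=14, slack=0)
Line 6: ['deep', 'moon', 'an'] (min_width=12, slack=2)
Line 7: ['plane'] (min_width=5, slack=9)

Answer: 2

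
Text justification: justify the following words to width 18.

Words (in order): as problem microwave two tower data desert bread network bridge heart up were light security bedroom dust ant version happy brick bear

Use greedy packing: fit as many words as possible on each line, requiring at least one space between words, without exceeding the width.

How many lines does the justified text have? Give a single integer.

Line 1: ['as', 'problem'] (min_width=10, slack=8)
Line 2: ['microwave', 'two'] (min_width=13, slack=5)
Line 3: ['tower', 'data', 'desert'] (min_width=17, slack=1)
Line 4: ['bread', 'network'] (min_width=13, slack=5)
Line 5: ['bridge', 'heart', 'up'] (min_width=15, slack=3)
Line 6: ['were', 'light'] (min_width=10, slack=8)
Line 7: ['security', 'bedroom'] (min_width=16, slack=2)
Line 8: ['dust', 'ant', 'version'] (min_width=16, slack=2)
Line 9: ['happy', 'brick', 'bear'] (min_width=16, slack=2)
Total lines: 9

Answer: 9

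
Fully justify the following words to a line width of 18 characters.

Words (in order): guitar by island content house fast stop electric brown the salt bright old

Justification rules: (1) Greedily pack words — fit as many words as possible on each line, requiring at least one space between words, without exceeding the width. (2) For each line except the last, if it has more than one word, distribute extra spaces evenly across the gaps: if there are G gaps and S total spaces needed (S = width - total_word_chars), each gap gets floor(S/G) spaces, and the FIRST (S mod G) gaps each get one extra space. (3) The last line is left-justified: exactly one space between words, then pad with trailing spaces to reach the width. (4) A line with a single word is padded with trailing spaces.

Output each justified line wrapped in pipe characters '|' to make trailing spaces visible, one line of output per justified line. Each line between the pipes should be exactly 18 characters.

Line 1: ['guitar', 'by', 'island'] (min_width=16, slack=2)
Line 2: ['content', 'house', 'fast'] (min_width=18, slack=0)
Line 3: ['stop', 'electric'] (min_width=13, slack=5)
Line 4: ['brown', 'the', 'salt'] (min_width=14, slack=4)
Line 5: ['bright', 'old'] (min_width=10, slack=8)

Answer: |guitar  by  island|
|content house fast|
|stop      electric|
|brown   the   salt|
|bright old        |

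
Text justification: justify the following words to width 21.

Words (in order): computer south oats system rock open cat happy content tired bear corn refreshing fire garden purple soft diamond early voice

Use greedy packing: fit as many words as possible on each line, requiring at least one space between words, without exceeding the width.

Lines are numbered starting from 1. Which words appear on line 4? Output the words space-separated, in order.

Answer: bear corn refreshing

Derivation:
Line 1: ['computer', 'south', 'oats'] (min_width=19, slack=2)
Line 2: ['system', 'rock', 'open', 'cat'] (min_width=20, slack=1)
Line 3: ['happy', 'content', 'tired'] (min_width=19, slack=2)
Line 4: ['bear', 'corn', 'refreshing'] (min_width=20, slack=1)
Line 5: ['fire', 'garden', 'purple'] (min_width=18, slack=3)
Line 6: ['soft', 'diamond', 'early'] (min_width=18, slack=3)
Line 7: ['voice'] (min_width=5, slack=16)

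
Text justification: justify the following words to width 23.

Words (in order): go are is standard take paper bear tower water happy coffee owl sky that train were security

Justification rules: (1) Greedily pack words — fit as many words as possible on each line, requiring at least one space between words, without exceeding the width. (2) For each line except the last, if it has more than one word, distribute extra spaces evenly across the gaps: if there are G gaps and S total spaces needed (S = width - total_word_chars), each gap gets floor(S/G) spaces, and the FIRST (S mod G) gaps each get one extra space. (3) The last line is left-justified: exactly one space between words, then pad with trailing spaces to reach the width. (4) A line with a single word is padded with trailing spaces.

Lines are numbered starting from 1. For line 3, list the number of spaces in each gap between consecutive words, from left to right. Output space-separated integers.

Answer: 2 2 2

Derivation:
Line 1: ['go', 'are', 'is', 'standard', 'take'] (min_width=23, slack=0)
Line 2: ['paper', 'bear', 'tower', 'water'] (min_width=22, slack=1)
Line 3: ['happy', 'coffee', 'owl', 'sky'] (min_width=20, slack=3)
Line 4: ['that', 'train', 'were'] (min_width=15, slack=8)
Line 5: ['security'] (min_width=8, slack=15)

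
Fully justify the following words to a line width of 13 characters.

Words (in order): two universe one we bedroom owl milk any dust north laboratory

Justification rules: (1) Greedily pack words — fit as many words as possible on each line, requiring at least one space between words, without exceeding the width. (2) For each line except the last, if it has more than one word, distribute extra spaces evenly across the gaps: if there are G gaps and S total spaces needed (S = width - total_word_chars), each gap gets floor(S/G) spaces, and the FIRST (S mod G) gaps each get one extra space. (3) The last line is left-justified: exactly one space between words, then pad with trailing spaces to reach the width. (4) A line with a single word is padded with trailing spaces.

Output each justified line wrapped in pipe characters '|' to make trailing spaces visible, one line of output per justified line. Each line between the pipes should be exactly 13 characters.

Line 1: ['two', 'universe'] (min_width=12, slack=1)
Line 2: ['one', 'we'] (min_width=6, slack=7)
Line 3: ['bedroom', 'owl'] (min_width=11, slack=2)
Line 4: ['milk', 'any', 'dust'] (min_width=13, slack=0)
Line 5: ['north'] (min_width=5, slack=8)
Line 6: ['laboratory'] (min_width=10, slack=3)

Answer: |two  universe|
|one        we|
|bedroom   owl|
|milk any dust|
|north        |
|laboratory   |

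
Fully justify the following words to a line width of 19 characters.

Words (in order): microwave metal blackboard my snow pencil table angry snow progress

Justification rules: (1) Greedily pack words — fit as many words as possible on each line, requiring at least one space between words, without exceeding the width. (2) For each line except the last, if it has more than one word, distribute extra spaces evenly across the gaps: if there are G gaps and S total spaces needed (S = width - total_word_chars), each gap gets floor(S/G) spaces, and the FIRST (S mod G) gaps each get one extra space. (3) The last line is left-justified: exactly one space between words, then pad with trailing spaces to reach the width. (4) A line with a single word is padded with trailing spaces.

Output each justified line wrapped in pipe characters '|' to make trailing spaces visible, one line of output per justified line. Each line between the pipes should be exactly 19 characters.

Answer: |microwave     metal|
|blackboard  my snow|
|pencil  table angry|
|snow progress      |

Derivation:
Line 1: ['microwave', 'metal'] (min_width=15, slack=4)
Line 2: ['blackboard', 'my', 'snow'] (min_width=18, slack=1)
Line 3: ['pencil', 'table', 'angry'] (min_width=18, slack=1)
Line 4: ['snow', 'progress'] (min_width=13, slack=6)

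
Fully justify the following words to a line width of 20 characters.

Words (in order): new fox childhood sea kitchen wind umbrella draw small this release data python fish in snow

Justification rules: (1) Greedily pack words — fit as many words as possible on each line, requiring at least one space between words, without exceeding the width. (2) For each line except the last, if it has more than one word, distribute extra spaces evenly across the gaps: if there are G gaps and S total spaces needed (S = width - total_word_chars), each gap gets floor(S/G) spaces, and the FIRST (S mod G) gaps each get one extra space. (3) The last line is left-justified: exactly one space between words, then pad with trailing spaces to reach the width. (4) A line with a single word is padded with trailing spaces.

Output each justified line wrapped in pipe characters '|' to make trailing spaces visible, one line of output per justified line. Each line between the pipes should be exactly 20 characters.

Line 1: ['new', 'fox', 'childhood'] (min_width=17, slack=3)
Line 2: ['sea', 'kitchen', 'wind'] (min_width=16, slack=4)
Line 3: ['umbrella', 'draw', 'small'] (min_width=19, slack=1)
Line 4: ['this', 'release', 'data'] (min_width=17, slack=3)
Line 5: ['python', 'fish', 'in', 'snow'] (min_width=19, slack=1)

Answer: |new   fox  childhood|
|sea   kitchen   wind|
|umbrella  draw small|
|this   release  data|
|python fish in snow |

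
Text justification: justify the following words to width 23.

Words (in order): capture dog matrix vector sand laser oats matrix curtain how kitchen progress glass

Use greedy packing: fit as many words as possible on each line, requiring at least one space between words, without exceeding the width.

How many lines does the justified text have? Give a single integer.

Answer: 4

Derivation:
Line 1: ['capture', 'dog', 'matrix'] (min_width=18, slack=5)
Line 2: ['vector', 'sand', 'laser', 'oats'] (min_width=22, slack=1)
Line 3: ['matrix', 'curtain', 'how'] (min_width=18, slack=5)
Line 4: ['kitchen', 'progress', 'glass'] (min_width=22, slack=1)
Total lines: 4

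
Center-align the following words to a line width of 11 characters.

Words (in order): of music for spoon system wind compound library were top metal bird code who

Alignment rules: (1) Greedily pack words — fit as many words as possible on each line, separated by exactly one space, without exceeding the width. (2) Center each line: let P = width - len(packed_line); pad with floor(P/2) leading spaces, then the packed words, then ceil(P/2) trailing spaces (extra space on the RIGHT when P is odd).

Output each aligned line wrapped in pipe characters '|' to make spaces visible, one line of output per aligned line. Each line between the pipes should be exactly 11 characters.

Line 1: ['of', 'music'] (min_width=8, slack=3)
Line 2: ['for', 'spoon'] (min_width=9, slack=2)
Line 3: ['system', 'wind'] (min_width=11, slack=0)
Line 4: ['compound'] (min_width=8, slack=3)
Line 5: ['library'] (min_width=7, slack=4)
Line 6: ['were', 'top'] (min_width=8, slack=3)
Line 7: ['metal', 'bird'] (min_width=10, slack=1)
Line 8: ['code', 'who'] (min_width=8, slack=3)

Answer: | of music  |
| for spoon |
|system wind|
| compound  |
|  library  |
| were top  |
|metal bird |
| code who  |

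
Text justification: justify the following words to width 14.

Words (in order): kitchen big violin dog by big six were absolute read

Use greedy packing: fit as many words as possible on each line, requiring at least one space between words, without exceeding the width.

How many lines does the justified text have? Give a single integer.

Answer: 4

Derivation:
Line 1: ['kitchen', 'big'] (min_width=11, slack=3)
Line 2: ['violin', 'dog', 'by'] (min_width=13, slack=1)
Line 3: ['big', 'six', 'were'] (min_width=12, slack=2)
Line 4: ['absolute', 'read'] (min_width=13, slack=1)
Total lines: 4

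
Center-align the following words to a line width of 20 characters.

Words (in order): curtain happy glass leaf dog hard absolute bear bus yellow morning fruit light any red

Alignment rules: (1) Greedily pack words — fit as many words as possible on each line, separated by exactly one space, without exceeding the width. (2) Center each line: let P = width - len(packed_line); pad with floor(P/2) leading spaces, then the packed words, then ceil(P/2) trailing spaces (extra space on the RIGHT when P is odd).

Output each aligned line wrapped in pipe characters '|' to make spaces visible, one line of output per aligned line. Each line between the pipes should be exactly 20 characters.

Answer: |curtain happy glass |
|   leaf dog hard    |
| absolute bear bus  |
|yellow morning fruit|
|   light any red    |

Derivation:
Line 1: ['curtain', 'happy', 'glass'] (min_width=19, slack=1)
Line 2: ['leaf', 'dog', 'hard'] (min_width=13, slack=7)
Line 3: ['absolute', 'bear', 'bus'] (min_width=17, slack=3)
Line 4: ['yellow', 'morning', 'fruit'] (min_width=20, slack=0)
Line 5: ['light', 'any', 'red'] (min_width=13, slack=7)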